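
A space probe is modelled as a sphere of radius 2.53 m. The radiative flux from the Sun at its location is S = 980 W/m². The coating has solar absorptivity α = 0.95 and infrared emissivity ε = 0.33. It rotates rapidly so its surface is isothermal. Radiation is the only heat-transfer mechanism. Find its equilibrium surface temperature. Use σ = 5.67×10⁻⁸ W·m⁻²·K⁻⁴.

At equilibrium, absorbed power = emitted power.
Absorbing cross-section = πr² = 20.11 m²; emitting surface = 4πr² = 80.44 m² (ratio 4).
αS·A_cross = εσ·A_surf·T⁴  ⇒  T⁴ = αS/(ε·4σ).
T⁴ = 0.950·980/(0.33·4·5.67×10⁻⁸) = 1.244×10¹⁰ K⁴.
T = (1.244×10¹⁰)^(1/4).

T ≈ 334 K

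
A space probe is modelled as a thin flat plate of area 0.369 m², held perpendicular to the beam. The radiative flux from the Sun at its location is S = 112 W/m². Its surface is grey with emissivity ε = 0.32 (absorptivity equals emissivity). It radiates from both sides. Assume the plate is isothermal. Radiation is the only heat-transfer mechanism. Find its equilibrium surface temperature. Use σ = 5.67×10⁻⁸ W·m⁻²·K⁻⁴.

At equilibrium, absorbed power = emitted power.
Absorbing cross-section = A = 0.3690 m²; emitting surface = 2A = 0.7380 m² (ratio 2).
εS·A_cross = εσ·A_surf·T⁴  ⇒  T⁴ = S/(2σ)   (ε cancels).
T⁴ = 112/(2·5.67×10⁻⁸) = 9.877×10⁸ K⁴.
T = (9.877×10⁸)^(1/4).

T ≈ 177 K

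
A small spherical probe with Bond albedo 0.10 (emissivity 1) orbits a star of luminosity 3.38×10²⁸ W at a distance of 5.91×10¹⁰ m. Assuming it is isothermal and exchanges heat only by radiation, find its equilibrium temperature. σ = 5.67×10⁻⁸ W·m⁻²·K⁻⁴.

T ≈ 1320 K

First find the stellar flux at distance d: S = L/(4πd²) = 3.38×10²⁸/(4π·(5.91×10¹⁰)²) = 7.701×10⁵ W/m².
For an isothermal sphere, absorbed (1−a)S·πr² = emitted σ·4πr²·T⁴, so T⁴ = (1−a)S/(4σ).
T⁴ = 0.900·7.701×10⁵/(4·5.67×10⁻⁸) = 3.056×10¹² K⁴.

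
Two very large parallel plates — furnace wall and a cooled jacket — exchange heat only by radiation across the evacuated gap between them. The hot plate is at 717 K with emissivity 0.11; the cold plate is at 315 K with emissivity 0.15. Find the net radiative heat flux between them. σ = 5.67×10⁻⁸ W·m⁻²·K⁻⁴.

For two infinite grey parallel plates, q = σ(T₁⁴ − T₂⁴)/(1/ε₁ + 1/ε₂ − 1).
T₁⁴ − T₂⁴ = 2.643×10¹¹ − 9.846×10⁹ = 2.544×10¹¹ K⁴.
1/ε₁ + 1/ε₂ − 1 = 9.091 + 6.667 − 1 = 14.76.
q = 5.67×10⁻⁸ × 2.544×10¹¹ / 14.76.

q ≈ 978 W/m²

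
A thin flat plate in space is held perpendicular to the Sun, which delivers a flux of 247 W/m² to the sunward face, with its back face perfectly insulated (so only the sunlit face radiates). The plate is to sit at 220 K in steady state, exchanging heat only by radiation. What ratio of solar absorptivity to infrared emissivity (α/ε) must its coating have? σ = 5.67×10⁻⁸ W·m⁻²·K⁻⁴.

Balance: αS·A = εσ·1A·T⁴ ⇒ α/ε = σT⁴/S.
α/ε = 5.67×10⁻⁸·(220)⁴/247 = 5.67×10⁻⁸·2.343×10⁹/247.

α/ε ≈ 0.538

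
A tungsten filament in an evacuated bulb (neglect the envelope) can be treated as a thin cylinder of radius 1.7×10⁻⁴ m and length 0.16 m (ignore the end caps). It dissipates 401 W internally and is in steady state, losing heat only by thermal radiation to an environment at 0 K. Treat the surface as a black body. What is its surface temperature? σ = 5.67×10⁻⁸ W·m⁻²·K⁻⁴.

Steady state: internal power = radiated power, P = εσA T⁴.
Radiating area A = 2πrL = 1.709×10⁻⁴ m².
T⁴ = P/(εσA) = 401/(1.0·5.67×10⁻⁸·1.709×10⁻⁴) = 4.138×10¹³ K⁴.
T = (4.138×10¹³)^(1/4).

T ≈ 2540 K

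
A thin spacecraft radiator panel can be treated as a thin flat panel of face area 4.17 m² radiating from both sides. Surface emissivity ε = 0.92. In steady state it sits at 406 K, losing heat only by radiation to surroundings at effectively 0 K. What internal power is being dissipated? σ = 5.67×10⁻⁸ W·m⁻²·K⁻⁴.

P ≈ 11800 W

Steady state: P = εσA T⁴.
A = 2·4.17 = 8.340 m²; T⁴ = (406)⁴ = 2.717×10¹⁰ K⁴.
P = 0.92 × 5.67×10⁻⁸ × 8.340 × 2.717×10¹⁰.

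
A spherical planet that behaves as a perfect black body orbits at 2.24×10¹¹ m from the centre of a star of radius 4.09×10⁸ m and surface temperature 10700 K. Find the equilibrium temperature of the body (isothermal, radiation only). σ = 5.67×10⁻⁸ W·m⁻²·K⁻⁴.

The star's surface emits σT_*⁴; at distance d the flux is S = σT_*⁴(R_*/d)².
S = 5.67×10⁻⁸·(10700)⁴·(4.09×10⁸/2.24×10¹¹)² = 2478 W/m².
For an isothermal sphere T⁴ = (1−a)S/(4σ) = 1.093×10¹⁰ K⁴.

T ≈ 323 K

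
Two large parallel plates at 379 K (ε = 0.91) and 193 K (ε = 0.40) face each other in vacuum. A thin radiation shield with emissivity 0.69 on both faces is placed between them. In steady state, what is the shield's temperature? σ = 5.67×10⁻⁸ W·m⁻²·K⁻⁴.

T_s ≈ 344 K

In steady state the net flux on the hot side equals that on the cold side.
σ(T₁⁴−T_s⁴)/D₁ = σ(T_s⁴−T₂⁴)/D₂, with D₁ = 1/ε₁+1/ε_s−1 = 1.548, D₂ = 1/ε_s+1/ε₂−1 = 2.949.
Solve for T_s⁴: T_s⁴ = (D₂·T₁⁴ + D₁·T₂⁴)/(D₁+D₂) = 1.401×10¹⁰ K⁴.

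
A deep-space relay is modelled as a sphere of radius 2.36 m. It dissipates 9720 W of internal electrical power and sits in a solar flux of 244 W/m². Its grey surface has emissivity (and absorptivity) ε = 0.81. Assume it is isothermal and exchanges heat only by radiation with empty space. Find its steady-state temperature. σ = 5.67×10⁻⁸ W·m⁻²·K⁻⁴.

T ≈ 253 K

At steady state, absorbed solar power + internal power = radiated power.
Absorbed: α·S·A_cross = 0.81·244·17.50 = 3458 W (cross-section πr²).
Total input = 3458 + 9720 = 13180 W.
Radiated: εσ·A_surf·T⁴ with A_surf = 4πr² = 69.99 m².
T⁴ = 13180/(0.81·5.67×10⁻⁸·69.99) = 4.100×10⁹ K⁴.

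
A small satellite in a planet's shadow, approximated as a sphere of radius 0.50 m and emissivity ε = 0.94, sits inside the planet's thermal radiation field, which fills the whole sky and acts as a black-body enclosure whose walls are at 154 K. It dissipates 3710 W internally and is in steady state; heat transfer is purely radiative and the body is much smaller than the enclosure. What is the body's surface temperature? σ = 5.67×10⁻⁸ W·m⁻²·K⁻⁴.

T ≈ 388 K

For a small grey body in a large enclosure, net radiated power = εσA(T⁴ − T_w⁴).
Steady state: P = εσA(T⁴ − T_w⁴) with A = 4πr² = 3.142 m².
T⁴ = P/(εσA) + T_w⁴ = 3710/(0.94·5.67×10⁻⁸·3.142) + (154)⁴
    = 2.216×10¹⁰ + 5.624×10⁸ = 2.272×10¹⁰ K⁴.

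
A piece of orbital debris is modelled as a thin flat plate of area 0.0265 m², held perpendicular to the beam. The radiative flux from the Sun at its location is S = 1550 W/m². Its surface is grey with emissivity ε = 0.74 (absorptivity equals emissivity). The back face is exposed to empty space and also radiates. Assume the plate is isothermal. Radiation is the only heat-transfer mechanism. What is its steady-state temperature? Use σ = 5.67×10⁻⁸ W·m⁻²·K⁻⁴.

At equilibrium, absorbed power = emitted power.
Absorbing cross-section = A = 0.02650 m²; emitting surface = 2A = 0.05300 m² (ratio 2).
εS·A_cross = εσ·A_surf·T⁴  ⇒  T⁴ = S/(2σ)   (ε cancels).
T⁴ = 1550/(2·5.67×10⁻⁸) = 1.367×10¹⁰ K⁴.
T = (1.367×10¹⁰)^(1/4).

T ≈ 342 K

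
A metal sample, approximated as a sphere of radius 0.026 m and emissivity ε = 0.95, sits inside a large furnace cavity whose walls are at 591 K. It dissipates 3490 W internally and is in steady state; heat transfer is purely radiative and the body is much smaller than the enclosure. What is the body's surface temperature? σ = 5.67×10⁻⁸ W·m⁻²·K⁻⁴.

For a small grey body in a large enclosure, net radiated power = εσA(T⁴ − T_w⁴).
Steady state: P = εσA(T⁴ − T_w⁴) with A = 4πr² = 0.008495 m².
T⁴ = P/(εσA) + T_w⁴ = 3490/(0.95·5.67×10⁻⁸·0.008495) + (591)⁴
    = 7.627×10¹² + 1.220×10¹¹ = 7.749×10¹² K⁴.

T ≈ 1670 K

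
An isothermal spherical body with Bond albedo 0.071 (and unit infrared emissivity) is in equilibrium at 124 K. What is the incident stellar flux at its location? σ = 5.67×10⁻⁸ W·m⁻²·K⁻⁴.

S ≈ 57.7 W/m²

(1−a)S·πr² = σ·4πr²·T⁴ ⇒ S = 4σT⁴/(1−a).
S = 4·5.67×10⁻⁸·2.364×10⁸/0.929.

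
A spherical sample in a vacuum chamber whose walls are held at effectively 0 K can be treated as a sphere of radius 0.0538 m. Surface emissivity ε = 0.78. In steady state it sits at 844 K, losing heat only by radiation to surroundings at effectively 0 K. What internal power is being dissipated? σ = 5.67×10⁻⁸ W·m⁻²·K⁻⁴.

P ≈ 816 W

Steady state: P = εσA T⁴.
A = 4πr² = 0.03637 m²; T⁴ = (844)⁴ = 5.074×10¹¹ K⁴.
P = 0.78 × 5.67×10⁻⁸ × 0.03637 × 5.074×10¹¹.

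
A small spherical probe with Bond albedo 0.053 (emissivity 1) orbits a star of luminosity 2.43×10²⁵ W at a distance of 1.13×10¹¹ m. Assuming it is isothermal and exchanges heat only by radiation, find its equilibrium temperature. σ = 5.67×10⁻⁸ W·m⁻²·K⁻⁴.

T ≈ 159 K

First find the stellar flux at distance d: S = L/(4πd²) = 2.43×10²⁵/(4π·(1.13×10¹¹)²) = 151.4 W/m².
For an isothermal sphere, absorbed (1−a)S·πr² = emitted σ·4πr²·T⁴, so T⁴ = (1−a)S/(4σ).
T⁴ = 0.947·151.4/(4·5.67×10⁻⁸) = 6.323×10⁸ K⁴.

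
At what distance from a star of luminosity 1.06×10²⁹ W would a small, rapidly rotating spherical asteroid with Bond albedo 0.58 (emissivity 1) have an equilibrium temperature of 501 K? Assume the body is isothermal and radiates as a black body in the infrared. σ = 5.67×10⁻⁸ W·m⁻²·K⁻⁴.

d ≈ 4.98×10¹¹ m

For an isothermal black-emitting sphere, (1−a)S·πr² = σ·4πr²·T⁴ ⇒ S = 4σT⁴/(1−a).
S = 4·5.67×10⁻⁸·(501)⁴/0.420 = 34020 W/m².
Flux falls as S = L/(4πd²), so d = √(L/(4πS)) = √(1.06×10²⁹/(4π·34020)).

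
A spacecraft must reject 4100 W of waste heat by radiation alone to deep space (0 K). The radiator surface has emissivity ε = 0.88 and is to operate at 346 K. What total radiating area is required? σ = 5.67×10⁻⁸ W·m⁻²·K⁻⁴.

A ≈ 5.73 m²

P = εσA T⁴ ⇒ A = P/(εσT⁴).
T⁴ = 1.433×10¹⁰ K⁴.
A = 4100/(0.88 × 5.67×10⁻⁸ × 1.433×10¹⁰).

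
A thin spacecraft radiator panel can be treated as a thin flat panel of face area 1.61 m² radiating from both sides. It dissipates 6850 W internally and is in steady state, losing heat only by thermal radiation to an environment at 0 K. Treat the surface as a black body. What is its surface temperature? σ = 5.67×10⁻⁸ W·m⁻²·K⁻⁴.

Steady state: internal power = radiated power, P = εσA T⁴.
Radiating area A = 2·1.61 = 3.220 m².
T⁴ = P/(εσA) = 6850/(1.0·5.67×10⁻⁸·3.220) = 3.752×10¹⁰ K⁴.
T = (3.752×10¹⁰)^(1/4).

T ≈ 440 K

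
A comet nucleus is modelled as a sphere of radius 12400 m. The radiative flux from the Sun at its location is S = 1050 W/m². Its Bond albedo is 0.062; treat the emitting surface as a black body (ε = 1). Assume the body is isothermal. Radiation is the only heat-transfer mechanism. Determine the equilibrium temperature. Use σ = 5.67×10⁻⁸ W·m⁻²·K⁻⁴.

T ≈ 257 K

At equilibrium, absorbed power = emitted power.
Absorbing cross-section = πr² = 4.831×10⁸ m²; emitting surface = 4πr² = 1.932×10⁹ m² (ratio 4).
(1−a)S·A_cross = εσ·A_surf·T⁴  ⇒  T⁴ = (1−a)S/(4σ).
T⁴ = 0.938·1050/(4·5.67×10⁻⁸) = 4.343×10⁹ K⁴.
T = (4.343×10⁹)^(1/4).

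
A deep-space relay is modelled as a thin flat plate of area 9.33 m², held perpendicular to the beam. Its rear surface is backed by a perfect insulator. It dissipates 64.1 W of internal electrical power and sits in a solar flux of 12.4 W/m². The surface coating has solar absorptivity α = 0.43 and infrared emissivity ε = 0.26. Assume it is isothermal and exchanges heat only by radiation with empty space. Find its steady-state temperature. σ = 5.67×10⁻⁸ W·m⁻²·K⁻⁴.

At steady state, absorbed solar power + internal power = radiated power.
Absorbed: α·S·A_cross = 0.43·12.4·9.330 = 49.75 W (cross-section A).
Total input = 49.75 + 64.1 = 113.8 W.
Radiated: εσ·A_surf·T⁴ with A_surf = A = 9.330 m².
T⁴ = 113.8/(0.26·5.67×10⁻⁸·9.330) = 8.277×10⁸ K⁴.

T ≈ 170 K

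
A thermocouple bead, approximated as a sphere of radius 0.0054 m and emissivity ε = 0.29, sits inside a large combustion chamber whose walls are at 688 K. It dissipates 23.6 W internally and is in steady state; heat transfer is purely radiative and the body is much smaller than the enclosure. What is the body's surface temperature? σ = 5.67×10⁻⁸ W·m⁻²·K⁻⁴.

T ≈ 1430 K

For a small grey body in a large enclosure, net radiated power = εσA(T⁴ − T_w⁴).
Steady state: P = εσA(T⁴ − T_w⁴) with A = 4πr² = 3.664×10⁻⁴ m².
T⁴ = P/(εσA) + T_w⁴ = 23.6/(0.29·5.67×10⁻⁸·3.664×10⁻⁴) + (688)⁴
    = 3.917×10¹² + 2.241×10¹¹ = 4.141×10¹² K⁴.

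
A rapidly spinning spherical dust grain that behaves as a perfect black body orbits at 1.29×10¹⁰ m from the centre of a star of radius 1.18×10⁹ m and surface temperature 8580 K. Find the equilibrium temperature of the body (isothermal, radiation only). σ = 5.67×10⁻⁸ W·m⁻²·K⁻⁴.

T ≈ 1830 K

The star's surface emits σT_*⁴; at distance d the flux is S = σT_*⁴(R_*/d)².
S = 5.67×10⁻⁸·(8580)⁴·(1.18×10⁹/1.29×10¹⁰)² = 2.571×10⁶ W/m².
For an isothermal sphere T⁴ = (1−a)S/(4σ) = 1.134×10¹³ K⁴.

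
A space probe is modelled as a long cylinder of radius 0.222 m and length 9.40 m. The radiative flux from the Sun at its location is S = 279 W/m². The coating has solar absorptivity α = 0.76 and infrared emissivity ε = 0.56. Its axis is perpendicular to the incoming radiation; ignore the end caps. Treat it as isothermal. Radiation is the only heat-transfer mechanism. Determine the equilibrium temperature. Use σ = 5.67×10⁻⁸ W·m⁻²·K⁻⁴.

T ≈ 215 K

At equilibrium, absorbed power = emitted power.
Absorbing cross-section = 2rL = 4.174 m²; emitting surface = 2πrL = 13.11 m² (ratio π).
αS·A_cross = εσ·A_surf·T⁴  ⇒  T⁴ = αS/(ε·πσ).
T⁴ = 0.760·279/(0.56·π·5.67×10⁻⁸) = 2.126×10⁹ K⁴.
T = (2.126×10⁹)^(1/4).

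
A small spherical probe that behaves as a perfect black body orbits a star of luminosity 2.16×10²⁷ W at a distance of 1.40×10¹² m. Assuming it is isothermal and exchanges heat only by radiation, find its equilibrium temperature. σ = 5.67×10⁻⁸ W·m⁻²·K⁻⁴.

T ≈ 140 K

First find the stellar flux at distance d: S = L/(4πd²) = 2.16×10²⁷/(4π·(1.40×10¹²)²) = 87.70 W/m².
For an isothermal sphere, absorbed (1−a)S·πr² = emitted σ·4πr²·T⁴, so T⁴ = (1−a)S/(4σ).
T⁴ = 1.00·87.70/(4·5.67×10⁻⁸) = 3.867×10⁸ K⁴.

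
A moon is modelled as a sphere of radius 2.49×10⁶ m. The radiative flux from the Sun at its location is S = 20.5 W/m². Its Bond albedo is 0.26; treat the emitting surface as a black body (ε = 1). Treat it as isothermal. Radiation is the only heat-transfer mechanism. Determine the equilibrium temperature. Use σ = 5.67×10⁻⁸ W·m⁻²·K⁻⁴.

At equilibrium, absorbed power = emitted power.
Absorbing cross-section = πr² = 1.948×10¹³ m²; emitting surface = 4πr² = 7.791×10¹³ m² (ratio 4).
(1−a)S·A_cross = εσ·A_surf·T⁴  ⇒  T⁴ = (1−a)S/(4σ).
T⁴ = 0.740·20.5/(4·5.67×10⁻⁸) = 6.689×10⁷ K⁴.
T = (6.689×10⁷)^(1/4).

T ≈ 90.4 K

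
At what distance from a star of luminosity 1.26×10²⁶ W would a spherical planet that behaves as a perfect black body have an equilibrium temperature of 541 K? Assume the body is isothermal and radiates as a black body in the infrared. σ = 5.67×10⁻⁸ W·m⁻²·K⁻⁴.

For an isothermal black-emitting sphere, (1−a)S·πr² = σ·4πr²·T⁴ ⇒ S = 4σT⁴/(1−a).
S = 4·5.67×10⁻⁸·(541)⁴/1.00 = 19430 W/m².
Flux falls as S = L/(4πd²), so d = √(L/(4πS)) = √(1.26×10²⁶/(4π·19430)).

d ≈ 2.27×10¹⁰ m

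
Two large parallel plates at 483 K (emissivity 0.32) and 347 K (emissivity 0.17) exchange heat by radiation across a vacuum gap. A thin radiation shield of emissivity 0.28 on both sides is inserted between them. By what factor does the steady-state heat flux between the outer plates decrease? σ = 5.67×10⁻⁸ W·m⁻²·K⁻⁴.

Without shield: q₀ = σΔ(T⁴)/(1/ε₁+1/ε₂−1) with denominator 8.007.
With shield the two gaps are in series; the resistances add: (1/ε₁+1/ε_s−1)+(1/ε_s+1/ε₂−1) = 5.696+8.454 = 14.15.
Heat-flux ratio q₀/q = 14.15/8.007.

factor ≈ 1.77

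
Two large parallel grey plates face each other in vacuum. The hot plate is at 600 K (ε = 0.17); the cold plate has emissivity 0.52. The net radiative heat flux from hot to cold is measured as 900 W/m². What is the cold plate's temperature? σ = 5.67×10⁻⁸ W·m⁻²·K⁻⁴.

T₂ ≈ 383 K

q = σ(T₁⁴ − T₂⁴)/(1/ε₁ + 1/ε₂ − 1); denominator = 6.805.
T₂⁴ = T₁⁴ − q·(1/ε₁+1/ε₂−1)/σ = 1.296×10¹¹ − 900·6.805/5.67×10⁻⁸
    = 2.158×10¹⁰ K⁴.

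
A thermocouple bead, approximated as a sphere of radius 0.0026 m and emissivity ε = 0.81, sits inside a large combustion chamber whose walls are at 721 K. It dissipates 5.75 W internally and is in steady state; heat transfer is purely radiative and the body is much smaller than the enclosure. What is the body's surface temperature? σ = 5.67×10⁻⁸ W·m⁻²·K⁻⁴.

For a small grey body in a large enclosure, net radiated power = εσA(T⁴ − T_w⁴).
Steady state: P = εσA(T⁴ − T_w⁴) with A = 4πr² = 8.495×10⁻⁵ m².
T⁴ = P/(εσA) + T_w⁴ = 5.75/(0.81·5.67×10⁻⁸·8.495×10⁻⁵) + (721)⁴
    = 1.474×10¹² + 2.702×10¹¹ = 1.744×10¹² K⁴.

T ≈ 1150 K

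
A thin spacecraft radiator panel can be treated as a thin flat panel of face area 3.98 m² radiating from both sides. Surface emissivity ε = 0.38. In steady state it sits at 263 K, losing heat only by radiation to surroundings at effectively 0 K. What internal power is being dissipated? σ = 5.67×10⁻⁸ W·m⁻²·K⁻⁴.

P ≈ 821 W

Steady state: P = εσA T⁴.
A = 2·3.98 = 7.960 m²; T⁴ = (263)⁴ = 4.784×10⁹ K⁴.
P = 0.38 × 5.67×10⁻⁸ × 7.960 × 4.784×10⁹.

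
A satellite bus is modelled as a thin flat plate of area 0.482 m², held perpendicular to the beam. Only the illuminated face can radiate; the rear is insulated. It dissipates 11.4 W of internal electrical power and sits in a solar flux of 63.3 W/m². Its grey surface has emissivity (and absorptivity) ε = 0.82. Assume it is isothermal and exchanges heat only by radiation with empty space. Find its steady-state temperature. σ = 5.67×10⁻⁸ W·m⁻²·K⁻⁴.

T ≈ 201 K

At steady state, absorbed solar power + internal power = radiated power.
Absorbed: α·S·A_cross = 0.82·63.3·0.4820 = 25.02 W (cross-section A).
Total input = 25.02 + 11.4 = 36.42 W.
Radiated: εσ·A_surf·T⁴ with A_surf = A = 0.4820 m².
T⁴ = 36.42/(0.82·5.67×10⁻⁸·0.4820) = 1.625×10⁹ K⁴.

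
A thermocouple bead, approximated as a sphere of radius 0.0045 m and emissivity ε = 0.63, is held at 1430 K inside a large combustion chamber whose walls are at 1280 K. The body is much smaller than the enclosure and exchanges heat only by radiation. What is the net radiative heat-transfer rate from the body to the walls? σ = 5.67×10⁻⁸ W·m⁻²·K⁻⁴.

P_net ≈ 13.6 W

For a small grey body in a large enclosure: P_net = εσA(T_body⁴ − T_wall⁴).
A = 4πr² = 2.545×10⁻⁴ m²; T_body⁴ − T_wall⁴ = 4.182×10¹² − 2.684×10¹² = 1.497×10¹² K⁴.
|P_net| = 0.63·5.67×10⁻⁸·2.545×10⁻⁴·1.497×10¹².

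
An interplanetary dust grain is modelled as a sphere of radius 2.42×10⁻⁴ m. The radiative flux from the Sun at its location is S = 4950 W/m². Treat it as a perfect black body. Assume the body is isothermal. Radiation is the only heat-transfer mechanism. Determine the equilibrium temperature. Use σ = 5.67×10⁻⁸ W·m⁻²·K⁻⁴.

T ≈ 384 K

At equilibrium, absorbed power = emitted power.
Absorbing cross-section = πr² = 1.840×10⁻⁷ m²; emitting surface = 4πr² = 7.359×10⁻⁷ m² (ratio 4).
S·A_cross = εσ·A_surf·T⁴  ⇒  T⁴ = S/(4σ).
T⁴ = 1.00·4950/(4·5.67×10⁻⁸) = 2.183×10¹⁰ K⁴.
T = (2.183×10¹⁰)^(1/4).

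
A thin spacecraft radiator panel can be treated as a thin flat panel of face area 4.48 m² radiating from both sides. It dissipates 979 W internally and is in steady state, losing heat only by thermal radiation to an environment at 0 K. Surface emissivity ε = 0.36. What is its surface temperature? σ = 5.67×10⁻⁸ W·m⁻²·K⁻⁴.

T ≈ 270 K

Steady state: internal power = radiated power, P = εσA T⁴.
Radiating area A = 2·4.48 = 8.960 m².
T⁴ = P/(εσA) = 979/(0.36·5.67×10⁻⁸·8.960) = 5.353×10⁹ K⁴.
T = (5.353×10⁹)^(1/4).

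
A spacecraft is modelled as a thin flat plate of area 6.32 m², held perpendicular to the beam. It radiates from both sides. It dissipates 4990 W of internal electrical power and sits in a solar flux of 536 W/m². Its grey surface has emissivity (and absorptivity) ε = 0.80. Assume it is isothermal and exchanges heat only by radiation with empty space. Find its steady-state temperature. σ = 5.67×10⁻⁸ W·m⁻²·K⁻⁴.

T ≈ 340 K

At steady state, absorbed solar power + internal power = radiated power.
Absorbed: α·S·A_cross = 0.80·536·6.320 = 2710 W (cross-section A).
Total input = 2710 + 4990 = 7700 W.
Radiated: εσ·A_surf·T⁴ with A_surf = 2A = 12.64 m².
T⁴ = 7700/(0.80·5.67×10⁻⁸·12.64) = 1.343×10¹⁰ K⁴.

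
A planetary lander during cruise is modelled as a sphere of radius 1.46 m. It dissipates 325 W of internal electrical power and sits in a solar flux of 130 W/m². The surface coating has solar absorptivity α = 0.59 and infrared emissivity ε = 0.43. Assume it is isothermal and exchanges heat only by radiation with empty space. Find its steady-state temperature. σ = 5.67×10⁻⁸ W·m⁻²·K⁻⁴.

At steady state, absorbed solar power + internal power = radiated power.
Absorbed: α·S·A_cross = 0.59·130·6.697 = 513.6 W (cross-section πr²).
Total input = 513.6 + 325 = 838.6 W.
Radiated: εσ·A_surf·T⁴ with A_surf = 4πr² = 26.79 m².
T⁴ = 838.6/(0.43·5.67×10⁻⁸·26.79) = 1.284×10⁹ K⁴.

T ≈ 189 K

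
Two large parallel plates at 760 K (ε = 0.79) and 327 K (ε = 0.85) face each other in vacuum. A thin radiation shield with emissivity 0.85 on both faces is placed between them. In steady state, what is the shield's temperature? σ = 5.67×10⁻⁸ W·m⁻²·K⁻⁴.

T_s ≈ 640 K

In steady state the net flux on the hot side equals that on the cold side.
σ(T₁⁴−T_s⁴)/D₁ = σ(T_s⁴−T₂⁴)/D₂, with D₁ = 1/ε₁+1/ε_s−1 = 1.442, D₂ = 1/ε_s+1/ε₂−1 = 1.353.
Solve for T_s⁴: T_s⁴ = (D₂·T₁⁴ + D₁·T₂⁴)/(D₁+D₂) = 1.674×10¹¹ K⁴.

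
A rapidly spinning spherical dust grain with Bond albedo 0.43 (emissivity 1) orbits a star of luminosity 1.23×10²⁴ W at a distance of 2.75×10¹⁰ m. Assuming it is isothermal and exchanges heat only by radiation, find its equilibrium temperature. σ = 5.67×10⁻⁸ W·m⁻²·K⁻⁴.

T ≈ 134 K

First find the stellar flux at distance d: S = L/(4πd²) = 1.23×10²⁴/(4π·(2.75×10¹⁰)²) = 129.4 W/m².
For an isothermal sphere, absorbed (1−a)S·πr² = emitted σ·4πr²·T⁴, so T⁴ = (1−a)S/(4σ).
T⁴ = 0.570·129.4/(4·5.67×10⁻⁸) = 3.253×10⁸ K⁴.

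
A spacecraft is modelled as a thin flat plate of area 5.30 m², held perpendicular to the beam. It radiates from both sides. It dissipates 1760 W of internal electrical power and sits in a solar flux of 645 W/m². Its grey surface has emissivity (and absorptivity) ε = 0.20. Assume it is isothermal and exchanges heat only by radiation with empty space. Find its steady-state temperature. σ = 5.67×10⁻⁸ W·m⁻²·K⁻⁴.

T ≈ 378 K

At steady state, absorbed solar power + internal power = radiated power.
Absorbed: α·S·A_cross = 0.20·645·5.300 = 683.7 W (cross-section A).
Total input = 683.7 + 1760 = 2444 W.
Radiated: εσ·A_surf·T⁴ with A_surf = 2A = 10.60 m².
T⁴ = 2444/(0.20·5.67×10⁻⁸·10.60) = 2.033×10¹⁰ K⁴.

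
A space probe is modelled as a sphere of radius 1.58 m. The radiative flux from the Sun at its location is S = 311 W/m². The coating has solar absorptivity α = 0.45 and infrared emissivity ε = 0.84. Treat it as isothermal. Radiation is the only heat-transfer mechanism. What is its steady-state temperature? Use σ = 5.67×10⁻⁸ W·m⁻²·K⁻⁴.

T ≈ 165 K

At equilibrium, absorbed power = emitted power.
Absorbing cross-section = πr² = 7.843 m²; emitting surface = 4πr² = 31.37 m² (ratio 4).
αS·A_cross = εσ·A_surf·T⁴  ⇒  T⁴ = αS/(ε·4σ).
T⁴ = 0.450·311/(0.84·4·5.67×10⁻⁸) = 7.346×10⁸ K⁴.
T = (7.346×10⁸)^(1/4).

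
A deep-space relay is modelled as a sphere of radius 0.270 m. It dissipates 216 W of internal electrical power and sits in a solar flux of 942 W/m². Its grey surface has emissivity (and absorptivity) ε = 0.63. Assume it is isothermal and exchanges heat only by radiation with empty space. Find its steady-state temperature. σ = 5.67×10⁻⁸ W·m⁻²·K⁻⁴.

At steady state, absorbed solar power + internal power = radiated power.
Absorbed: α·S·A_cross = 0.63·942·0.2290 = 135.9 W (cross-section πr²).
Total input = 135.9 + 216 = 351.9 W.
Radiated: εσ·A_surf·T⁴ with A_surf = 4πr² = 0.9161 m².
T⁴ = 351.9/(0.63·5.67×10⁻⁸·0.9161) = 1.075×10¹⁰ K⁴.

T ≈ 322 K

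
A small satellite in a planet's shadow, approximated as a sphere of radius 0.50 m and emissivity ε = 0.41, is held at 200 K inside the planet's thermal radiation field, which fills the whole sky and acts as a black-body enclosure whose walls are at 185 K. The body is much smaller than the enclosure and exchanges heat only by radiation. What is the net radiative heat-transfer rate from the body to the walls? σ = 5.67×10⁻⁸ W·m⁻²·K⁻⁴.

For a small grey body in a large enclosure: P_net = εσA(T_body⁴ − T_wall⁴).
A = 4πr² = 3.142 m²; T_body⁴ − T_wall⁴ = 1.600×10⁹ − 1.171×10⁹ = 4.286×10⁸ K⁴.
|P_net| = 0.41·5.67×10⁻⁸·3.142·4.286×10⁸.

P_net ≈ 31.3 W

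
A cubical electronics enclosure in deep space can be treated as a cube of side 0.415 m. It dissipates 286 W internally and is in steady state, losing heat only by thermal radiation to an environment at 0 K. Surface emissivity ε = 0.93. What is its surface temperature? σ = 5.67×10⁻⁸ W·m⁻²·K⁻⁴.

Steady state: internal power = radiated power, P = εσA T⁴.
Radiating area A = 6L² = 1.033 m².
T⁴ = P/(εσA) = 286/(0.93·5.67×10⁻⁸·1.033) = 5.249×10⁹ K⁴.
T = (5.249×10⁹)^(1/4).

T ≈ 269 K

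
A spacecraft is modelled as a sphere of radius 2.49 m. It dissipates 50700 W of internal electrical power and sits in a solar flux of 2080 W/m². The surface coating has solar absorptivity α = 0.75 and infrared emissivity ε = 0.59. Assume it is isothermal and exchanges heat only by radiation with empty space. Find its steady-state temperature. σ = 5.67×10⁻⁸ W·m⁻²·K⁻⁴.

T ≈ 420 K

At steady state, absorbed solar power + internal power = radiated power.
Absorbed: α·S·A_cross = 0.75·2080·19.48 = 30390 W (cross-section πr²).
Total input = 30390 + 50700 = 81090 W.
Radiated: εσ·A_surf·T⁴ with A_surf = 4πr² = 77.91 m².
T⁴ = 81090/(0.59·5.67×10⁻⁸·77.91) = 3.111×10¹⁰ K⁴.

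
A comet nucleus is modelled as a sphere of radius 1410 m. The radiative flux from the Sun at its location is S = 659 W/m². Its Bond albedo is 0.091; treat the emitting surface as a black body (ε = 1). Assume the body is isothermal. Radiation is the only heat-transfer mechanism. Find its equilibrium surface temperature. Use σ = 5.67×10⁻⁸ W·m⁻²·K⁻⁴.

T ≈ 227 K

At equilibrium, absorbed power = emitted power.
Absorbing cross-section = πr² = 6.246×10⁶ m²; emitting surface = 4πr² = 2.498×10⁷ m² (ratio 4).
(1−a)S·A_cross = εσ·A_surf·T⁴  ⇒  T⁴ = (1−a)S/(4σ).
T⁴ = 0.909·659/(4·5.67×10⁻⁸) = 2.641×10⁹ K⁴.
T = (2.641×10⁹)^(1/4).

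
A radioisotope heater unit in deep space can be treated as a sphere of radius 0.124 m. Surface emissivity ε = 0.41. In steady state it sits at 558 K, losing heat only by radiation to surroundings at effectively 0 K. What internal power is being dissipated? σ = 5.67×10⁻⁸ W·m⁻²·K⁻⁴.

Steady state: P = εσA T⁴.
A = 4πr² = 0.1932 m²; T⁴ = (558)⁴ = 9.695×10¹⁰ K⁴.
P = 0.41 × 5.67×10⁻⁸ × 0.1932 × 9.695×10¹⁰.

P ≈ 435 W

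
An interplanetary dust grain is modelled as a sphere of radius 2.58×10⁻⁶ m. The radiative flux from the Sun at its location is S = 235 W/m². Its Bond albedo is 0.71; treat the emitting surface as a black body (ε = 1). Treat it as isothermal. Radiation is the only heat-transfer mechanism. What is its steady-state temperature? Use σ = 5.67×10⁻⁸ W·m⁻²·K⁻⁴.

T ≈ 132 K

At equilibrium, absorbed power = emitted power.
Absorbing cross-section = πr² = 2.091×10⁻¹¹ m²; emitting surface = 4πr² = 8.365×10⁻¹¹ m² (ratio 4).
(1−a)S·A_cross = εσ·A_surf·T⁴  ⇒  T⁴ = (1−a)S/(4σ).
T⁴ = 0.290·235/(4·5.67×10⁻⁸) = 3.005×10⁸ K⁴.
T = (3.005×10⁸)^(1/4).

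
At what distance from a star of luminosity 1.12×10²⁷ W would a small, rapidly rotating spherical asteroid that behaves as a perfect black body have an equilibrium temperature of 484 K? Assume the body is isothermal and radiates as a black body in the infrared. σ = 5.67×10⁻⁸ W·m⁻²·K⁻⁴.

For an isothermal black-emitting sphere, (1−a)S·πr² = σ·4πr²·T⁴ ⇒ S = 4σT⁴/(1−a).
S = 4·5.67×10⁻⁸·(484)⁴/1.00 = 12450 W/m².
Flux falls as S = L/(4πd²), so d = √(L/(4πS)) = √(1.12×10²⁷/(4π·12450)).

d ≈ 8.46×10¹⁰ m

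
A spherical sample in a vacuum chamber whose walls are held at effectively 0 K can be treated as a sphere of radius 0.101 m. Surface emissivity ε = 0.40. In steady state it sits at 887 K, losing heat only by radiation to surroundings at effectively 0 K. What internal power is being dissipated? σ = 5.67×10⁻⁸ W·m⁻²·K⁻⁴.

P ≈ 1800 W

Steady state: P = εσA T⁴.
A = 4πr² = 0.1282 m²; T⁴ = (887)⁴ = 6.190×10¹¹ K⁴.
P = 0.40 × 5.67×10⁻⁸ × 0.1282 × 6.190×10¹¹.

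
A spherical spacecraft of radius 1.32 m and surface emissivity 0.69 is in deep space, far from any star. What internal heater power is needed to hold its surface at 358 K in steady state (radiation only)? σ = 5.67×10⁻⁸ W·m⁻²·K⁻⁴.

P ≈ 14100 W

P = εσ·4πr²·T⁴.
4πr² = 21.90 m²; T⁴ = 1.643×10¹⁰ K⁴.
P = 0.69·5.67×10⁻⁸·21.90·1.643×10¹⁰.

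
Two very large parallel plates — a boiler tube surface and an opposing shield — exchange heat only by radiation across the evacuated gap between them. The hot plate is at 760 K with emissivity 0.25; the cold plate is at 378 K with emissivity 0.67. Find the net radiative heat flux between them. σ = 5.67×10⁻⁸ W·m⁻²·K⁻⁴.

For two infinite grey parallel plates, q = σ(T₁⁴ − T₂⁴)/(1/ε₁ + 1/ε₂ − 1).
T₁⁴ − T₂⁴ = 3.336×10¹¹ − 2.042×10¹⁰ = 3.132×10¹¹ K⁴.
1/ε₁ + 1/ε₂ − 1 = 4.000 + 1.493 − 1 = 4.493.
q = 5.67×10⁻⁸ × 3.132×10¹¹ / 4.493.

q ≈ 3950 W/m²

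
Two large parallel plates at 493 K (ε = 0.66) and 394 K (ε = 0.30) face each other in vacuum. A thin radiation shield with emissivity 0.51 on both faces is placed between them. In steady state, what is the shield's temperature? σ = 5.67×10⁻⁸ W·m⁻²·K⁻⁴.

T_s ≈ 464 K

In steady state the net flux on the hot side equals that on the cold side.
σ(T₁⁴−T_s⁴)/D₁ = σ(T_s⁴−T₂⁴)/D₂, with D₁ = 1/ε₁+1/ε_s−1 = 2.476, D₂ = 1/ε_s+1/ε₂−1 = 4.294.
Solve for T_s⁴: T_s⁴ = (D₂·T₁⁴ + D₁·T₂⁴)/(D₁+D₂) = 4.628×10¹⁰ K⁴.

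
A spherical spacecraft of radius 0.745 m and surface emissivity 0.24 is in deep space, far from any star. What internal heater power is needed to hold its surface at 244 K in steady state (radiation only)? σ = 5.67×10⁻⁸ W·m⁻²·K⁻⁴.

P ≈ 336 W

P = εσ·4πr²·T⁴.
4πr² = 6.975 m²; T⁴ = 3.545×10⁹ K⁴.
P = 0.24·5.67×10⁻⁸·6.975·3.545×10⁹.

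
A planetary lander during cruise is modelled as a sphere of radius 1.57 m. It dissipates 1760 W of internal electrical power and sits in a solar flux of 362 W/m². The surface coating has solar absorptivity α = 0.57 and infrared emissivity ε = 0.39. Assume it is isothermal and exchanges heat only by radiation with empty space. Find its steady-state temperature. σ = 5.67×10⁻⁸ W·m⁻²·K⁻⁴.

T ≈ 265 K

At steady state, absorbed solar power + internal power = radiated power.
Absorbed: α·S·A_cross = 0.57·362·7.744 = 1598 W (cross-section πr²).
Total input = 1598 + 1760 = 3358 W.
Radiated: εσ·A_surf·T⁴ with A_surf = 4πr² = 30.97 m².
T⁴ = 3358/(0.39·5.67×10⁻⁸·30.97) = 4.902×10⁹ K⁴.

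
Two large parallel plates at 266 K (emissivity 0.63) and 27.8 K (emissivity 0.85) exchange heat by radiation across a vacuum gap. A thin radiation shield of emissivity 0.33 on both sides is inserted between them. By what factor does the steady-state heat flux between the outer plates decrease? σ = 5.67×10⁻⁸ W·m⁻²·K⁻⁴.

Without shield: q₀ = σΔ(T⁴)/(1/ε₁+1/ε₂−1) with denominator 1.764.
With shield the two gaps are in series; the resistances add: (1/ε₁+1/ε_s−1)+(1/ε_s+1/ε₂−1) = 3.618+3.207 = 6.824.
Heat-flux ratio q₀/q = 6.824/1.764.

factor ≈ 3.87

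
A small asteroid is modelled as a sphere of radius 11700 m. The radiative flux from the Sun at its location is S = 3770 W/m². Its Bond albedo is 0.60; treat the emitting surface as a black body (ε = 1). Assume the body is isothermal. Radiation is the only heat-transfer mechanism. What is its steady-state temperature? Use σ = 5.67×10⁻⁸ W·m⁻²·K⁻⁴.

T ≈ 286 K

At equilibrium, absorbed power = emitted power.
Absorbing cross-section = πr² = 4.301×10⁸ m²; emitting surface = 4πr² = 1.720×10⁹ m² (ratio 4).
(1−a)S·A_cross = εσ·A_surf·T⁴  ⇒  T⁴ = (1−a)S/(4σ).
T⁴ = 0.400·3770/(4·5.67×10⁻⁸) = 6.649×10⁹ K⁴.
T = (6.649×10⁹)^(1/4).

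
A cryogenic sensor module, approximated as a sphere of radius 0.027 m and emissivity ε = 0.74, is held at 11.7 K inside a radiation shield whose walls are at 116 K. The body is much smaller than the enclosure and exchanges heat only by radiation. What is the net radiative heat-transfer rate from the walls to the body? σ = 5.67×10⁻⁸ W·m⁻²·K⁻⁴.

For a small grey body in a large enclosure: P_net = εσA(T_body⁴ − T_wall⁴).
A = 4πr² = 0.009161 m²; T_body⁴ − T_wall⁴ = 18740 − 1.811×10⁸ = -1.810×10⁸ K⁴.
|P_net| = 0.74·5.67×10⁻⁸·0.009161·1.810×10⁸.

P_net ≈ 0.0696 W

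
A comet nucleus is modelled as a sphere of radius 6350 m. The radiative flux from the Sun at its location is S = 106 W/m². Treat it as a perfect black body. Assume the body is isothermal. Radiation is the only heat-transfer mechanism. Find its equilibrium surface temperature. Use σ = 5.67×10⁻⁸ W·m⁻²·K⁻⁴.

T ≈ 147 K

At equilibrium, absorbed power = emitted power.
Absorbing cross-section = πr² = 1.267×10⁸ m²; emitting surface = 4πr² = 5.067×10⁸ m² (ratio 4).
S·A_cross = εσ·A_surf·T⁴  ⇒  T⁴ = S/(4σ).
T⁴ = 1.00·106/(4·5.67×10⁻⁸) = 4.674×10⁸ K⁴.
T = (4.674×10⁸)^(1/4).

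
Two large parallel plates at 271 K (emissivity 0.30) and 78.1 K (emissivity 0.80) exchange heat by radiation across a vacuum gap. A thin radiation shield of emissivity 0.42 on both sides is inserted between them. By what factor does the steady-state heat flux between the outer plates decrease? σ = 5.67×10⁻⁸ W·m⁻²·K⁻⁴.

Without shield: q₀ = σΔ(T⁴)/(1/ε₁+1/ε₂−1) with denominator 3.583.
With shield the two gaps are in series; the resistances add: (1/ε₁+1/ε_s−1)+(1/ε_s+1/ε₂−1) = 4.714+2.631 = 7.345.
Heat-flux ratio q₀/q = 7.345/3.583.

factor ≈ 2.05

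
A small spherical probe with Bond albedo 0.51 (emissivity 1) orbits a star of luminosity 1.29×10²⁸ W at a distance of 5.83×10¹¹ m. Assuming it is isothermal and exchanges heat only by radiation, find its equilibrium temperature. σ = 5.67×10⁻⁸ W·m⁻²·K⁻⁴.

T ≈ 284 K

First find the stellar flux at distance d: S = L/(4πd²) = 1.29×10²⁸/(4π·(5.83×10¹¹)²) = 3020 W/m².
For an isothermal sphere, absorbed (1−a)S·πr² = emitted σ·4πr²·T⁴, so T⁴ = (1−a)S/(4σ).
T⁴ = 0.490·3020/(4·5.67×10⁻⁸) = 6.525×10⁹ K⁴.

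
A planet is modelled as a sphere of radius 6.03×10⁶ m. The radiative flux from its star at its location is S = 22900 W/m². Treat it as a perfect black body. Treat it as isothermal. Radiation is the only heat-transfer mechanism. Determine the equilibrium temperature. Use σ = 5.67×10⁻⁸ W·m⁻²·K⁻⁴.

T ≈ 564 K

At equilibrium, absorbed power = emitted power.
Absorbing cross-section = πr² = 1.142×10¹⁴ m²; emitting surface = 4πr² = 4.569×10¹⁴ m² (ratio 4).
S·A_cross = εσ·A_surf·T⁴  ⇒  T⁴ = S/(4σ).
T⁴ = 1.00·22900/(4·5.67×10⁻⁸) = 1.010×10¹¹ K⁴.
T = (1.010×10¹¹)^(1/4).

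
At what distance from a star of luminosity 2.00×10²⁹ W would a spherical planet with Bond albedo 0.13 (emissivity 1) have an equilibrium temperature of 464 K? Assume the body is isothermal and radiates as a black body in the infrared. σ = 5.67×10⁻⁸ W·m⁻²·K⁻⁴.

For an isothermal black-emitting sphere, (1−a)S·πr² = σ·4πr²·T⁴ ⇒ S = 4σT⁴/(1−a).
S = 4·5.67×10⁻⁸·(464)⁴/0.870 = 12080 W/m².
Flux falls as S = L/(4πd²), so d = √(L/(4πS)) = √(2.00×10²⁹/(4π·12080)).

d ≈ 1.15×10¹² m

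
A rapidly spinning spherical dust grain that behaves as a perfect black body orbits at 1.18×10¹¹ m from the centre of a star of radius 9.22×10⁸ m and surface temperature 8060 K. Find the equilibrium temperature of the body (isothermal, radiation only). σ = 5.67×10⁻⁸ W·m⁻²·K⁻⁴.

T ≈ 504 K

The star's surface emits σT_*⁴; at distance d the flux is S = σT_*⁴(R_*/d)².
S = 5.67×10⁻⁸·(8060)⁴·(9.22×10⁸/1.18×10¹¹)² = 14610 W/m².
For an isothermal sphere T⁴ = (1−a)S/(4σ) = 6.441×10¹⁰ K⁴.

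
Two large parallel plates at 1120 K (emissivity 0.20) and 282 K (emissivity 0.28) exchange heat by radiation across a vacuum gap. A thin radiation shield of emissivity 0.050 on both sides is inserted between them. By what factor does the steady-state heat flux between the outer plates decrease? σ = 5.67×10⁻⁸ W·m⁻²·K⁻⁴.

factor ≈ 6.15

Without shield: q₀ = σΔ(T⁴)/(1/ε₁+1/ε₂−1) with denominator 7.571.
With shield the two gaps are in series; the resistances add: (1/ε₁+1/ε_s−1)+(1/ε_s+1/ε₂−1) = 24.00+22.57 = 46.57.
Heat-flux ratio q₀/q = 46.57/7.571.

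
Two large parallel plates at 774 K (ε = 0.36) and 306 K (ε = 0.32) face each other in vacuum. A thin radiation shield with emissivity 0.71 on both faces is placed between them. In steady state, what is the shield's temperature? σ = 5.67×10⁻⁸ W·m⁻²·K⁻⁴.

T_s ≈ 663 K

In steady state the net flux on the hot side equals that on the cold side.
σ(T₁⁴−T_s⁴)/D₁ = σ(T_s⁴−T₂⁴)/D₂, with D₁ = 1/ε₁+1/ε_s−1 = 3.186, D₂ = 1/ε_s+1/ε₂−1 = 3.533.
Solve for T_s⁴: T_s⁴ = (D₂·T₁⁴ + D₁·T₂⁴)/(D₁+D₂) = 1.929×10¹¹ K⁴.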